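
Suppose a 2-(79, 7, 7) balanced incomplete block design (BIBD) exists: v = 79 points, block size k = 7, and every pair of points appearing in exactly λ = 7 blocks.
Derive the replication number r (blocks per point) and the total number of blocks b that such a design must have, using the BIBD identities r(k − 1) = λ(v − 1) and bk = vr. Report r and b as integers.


Any 2-(v, k, λ) BIBD satisfies two necessary conditions:
  (i)  Each point sits in r blocks, and counting incidences through any fixed point gives r(k − 1) = λ(v − 1), so r = λ(v − 1)/(k − 1).
  (ii) Total incidences bk = vr, so b = vr/k.
Step 1: r = λ(v − 1)/(k − 1) = 7·(79 − 1)/(7 − 1) = 7·78/6 = 546/6 = 91.
Step 2: b = vr/k = 79·91/7 = 7189/7 = 1027.
Check integrality: r = 91 ∈ Z ✓, b = 1027 ∈ Z ✓.
(These identities are necessary conditions: they determine r and b for any design with these parameters, but do not by themselves prove that one exists.)

r = 91, b = 1027.


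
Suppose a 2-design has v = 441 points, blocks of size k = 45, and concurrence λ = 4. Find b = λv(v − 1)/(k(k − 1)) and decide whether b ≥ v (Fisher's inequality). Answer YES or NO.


r = λ(v − 1)/(k − 1) = 4·440/44 = 40.
b = vr/k = 441·40/45 = 392.
Fisher's inequality: b ≥ v ⇔ 392 ≥ 441? NO.

NO


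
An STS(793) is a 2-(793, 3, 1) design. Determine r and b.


An STS(v) is a 2-(v, 3, 1) BIBD: block size k = 3, λ = 1.
Replication: r(k − 1) = λ(v − 1) ⇒ r·2 = 793 − 1 = 792 ⇒ r = 396.
Block count: b = v(v − 1)/6 = 793·792/6 = 628056/6 = 104676.
(Check via bk = vr: 104676·3 = 314028 = 793·396 = 314028 ✓.)

r = 396, b = 104676.


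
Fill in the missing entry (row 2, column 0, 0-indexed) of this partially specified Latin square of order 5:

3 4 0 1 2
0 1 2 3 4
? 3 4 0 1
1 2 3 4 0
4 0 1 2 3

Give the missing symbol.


Row 2 contains symbols [0, 1, 3, 4] — missing [2].
Column 0 contains symbols [0, 1, 3, 4] — missing [2].
The missing symbol must appear in both missing sets; intersection = [2].
Therefore the hidden value is 2.

Missing value = 2.


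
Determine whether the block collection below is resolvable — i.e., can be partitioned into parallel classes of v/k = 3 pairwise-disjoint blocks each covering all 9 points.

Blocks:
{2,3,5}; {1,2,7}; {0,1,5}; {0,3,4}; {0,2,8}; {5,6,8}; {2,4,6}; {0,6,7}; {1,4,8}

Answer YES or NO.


v = 9, block size k = 3, number of blocks = 9.
For resolvability, blocks must partition into parallel classes of size v/k = 3.
Total blocks must therefore be a multiple of 3: 9 = 3·3 + 0 ⇒ divisible ✓.
Consider block {0,1,5}. The only other block(s) in the collection disjoint from it are {2,4,6} — just 1 block(s). Any parallel class containing {0,1,5} would need 2 other blocks each disjoint from it, so no parallel class of size 3 can contain {0,1,5}.
Since every block must belong to some parallel class in a resolution, the collection cannot be partitioned into parallel classes.
Resolvable? NO.

NO


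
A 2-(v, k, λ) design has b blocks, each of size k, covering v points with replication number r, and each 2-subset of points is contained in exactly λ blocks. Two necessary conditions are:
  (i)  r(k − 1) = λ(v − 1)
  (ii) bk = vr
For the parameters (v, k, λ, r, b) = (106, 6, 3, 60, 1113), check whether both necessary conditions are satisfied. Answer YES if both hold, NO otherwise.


Condition (i): r(k − 1) = 60·5 = 300; λ(v − 1) = 3·105 = 315. Match? NO.
Condition (ii): bk = 1113·6 = 6678; vr = 106·60 = 6360. Match? NO.
Both conditions hold? NO.

NO


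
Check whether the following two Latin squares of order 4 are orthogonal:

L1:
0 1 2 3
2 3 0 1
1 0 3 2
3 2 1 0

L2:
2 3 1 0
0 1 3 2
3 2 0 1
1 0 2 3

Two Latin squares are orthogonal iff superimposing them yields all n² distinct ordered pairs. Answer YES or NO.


Form the n² = 16 superimposed pairs (L1[i][j], L2[i][j]), row by row (rows and columns indexed from 0):
row 0: (0,2) (1,3) (2,1) (3,0)
row 1: (2,0) (3,1) (0,3) (1,2)
row 2: (1,3) (0,2) (3,0) (2,1)
row 3: (3,1) (2,0) (1,2) (0,3)
Orthogonality requires all 16 pairs distinct.
But the pair (1,3) repeats: cell (0,1) has L1 = 1, L2 = 3, and cell (2,0) has L1 = 1, L2 = 3.
A repeated pair means some other pair never occurs (only 8 distinct pairs out of 16), so the squares are not orthogonal.
Conclusion: NO.

NO


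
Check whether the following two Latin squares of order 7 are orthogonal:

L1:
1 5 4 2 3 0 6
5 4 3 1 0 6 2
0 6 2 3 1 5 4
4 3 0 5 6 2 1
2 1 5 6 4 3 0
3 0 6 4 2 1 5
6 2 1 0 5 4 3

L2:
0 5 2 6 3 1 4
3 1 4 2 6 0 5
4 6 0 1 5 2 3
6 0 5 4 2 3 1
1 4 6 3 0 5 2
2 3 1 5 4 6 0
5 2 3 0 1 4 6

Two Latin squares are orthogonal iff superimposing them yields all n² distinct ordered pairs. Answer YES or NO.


Form the n² = 49 superimposed pairs (L1[i][j], L2[i][j]), row by row (rows and columns indexed from 0):
row 0: (1,0) (5,5) (4,2) (2,6) (3,3) (0,1) (6,4)
row 1: (5,3) (4,1) (3,4) (1,2) (0,6) (6,0) (2,5)
row 2: (0,4) (6,6) (2,0) (3,1) (1,5) (5,2) (4,3)
row 3: (4,6) (3,0) (0,5) (5,4) (6,2) (2,3) (1,1)
row 4: (2,1) (1,4) (5,6) (6,3) (4,0) (3,5) (0,2)
row 5: (3,2) (0,3) (6,1) (4,5) (2,4) (1,6) (5,0)
row 6: (6,5) (2,2) (1,3) (0,0) (5,1) (4,4) (3,6)
Orthogonality requires all 49 pairs distinct.
Check by first coordinate: for each symbol s of L1, list the L2 entries in the n cells where L1 = s; they must all differ.
  L1 = 0: L2 entries (in reading order) 1, 6, 4, 5, 2, 3, 0 — all 7 distinct ✓
  L1 = 1: L2 entries (in reading order) 0, 2, 5, 1, 4, 6, 3 — all 7 distinct ✓
  L1 = 2: L2 entries (in reading order) 6, 5, 0, 3, 1, 4, 2 — all 7 distinct ✓
  L1 = 3: L2 entries (in reading order) 3, 4, 1, 0, 5, 2, 6 — all 7 distinct ✓
  L1 = 4: L2 entries (in reading order) 2, 1, 3, 6, 0, 5, 4 — all 7 distinct ✓
  L1 = 5: L2 entries (in reading order) 5, 3, 2, 4, 6, 0, 1 — all 7 distinct ✓
  L1 = 6: L2 entries (in reading order) 4, 0, 6, 2, 3, 1, 5 — all 7 distinct ✓
Every symbol of L1 meets every symbol of L2 exactly once, so all 49 pairs are distinct (49 of 49).
Conclusion: YES.

YES


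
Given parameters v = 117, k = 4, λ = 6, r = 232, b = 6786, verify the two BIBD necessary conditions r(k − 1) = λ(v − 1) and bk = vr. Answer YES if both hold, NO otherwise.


Condition (i): r(k − 1) = 232·3 = 696; λ(v − 1) = 6·116 = 696. Match? YES.
Condition (ii): bk = 6786·4 = 27144; vr = 117·232 = 27144. Match? YES.
Both conditions hold? YES.

YES


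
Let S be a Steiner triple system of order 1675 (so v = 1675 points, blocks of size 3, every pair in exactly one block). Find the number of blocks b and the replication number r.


An STS(v) is a 2-(v, 3, 1) BIBD: block size k = 3, λ = 1.
Replication: r(k − 1) = λ(v − 1) ⇒ r·2 = 1675 − 1 = 1674 ⇒ r = 837.
Block count: b = v(v − 1)/6 = 1675·1674/6 = 2803950/6 = 467325.

r = 837, b = 467325.


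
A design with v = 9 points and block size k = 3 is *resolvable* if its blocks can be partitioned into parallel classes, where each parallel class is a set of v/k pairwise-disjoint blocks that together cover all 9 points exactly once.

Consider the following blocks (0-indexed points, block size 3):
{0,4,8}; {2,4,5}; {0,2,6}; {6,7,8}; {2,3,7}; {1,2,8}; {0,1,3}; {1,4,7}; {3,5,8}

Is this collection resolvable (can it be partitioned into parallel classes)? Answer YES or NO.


v = 9, block size k = 3, number of blocks = 9.
For resolvability, blocks must partition into parallel classes of size v/k = 3.
Total blocks must therefore be a multiple of 3: 9 = 3·3 + 0 ⇒ divisible ✓.
Consider block {0,4,8}. The only other block(s) in the collection disjoint from it are {2,3,7} — just 1 block(s). Any parallel class containing {0,4,8} would need 2 other blocks each disjoint from it, so no parallel class of size 3 can contain {0,4,8}.
Since every block must belong to some parallel class in a resolution, the collection cannot be partitioned into parallel classes.
Resolvable? NO.

NO


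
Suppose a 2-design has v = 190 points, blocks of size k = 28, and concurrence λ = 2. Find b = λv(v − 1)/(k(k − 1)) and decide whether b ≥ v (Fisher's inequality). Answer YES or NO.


r = λ(v − 1)/(k − 1) = 2·189/27 = 14.
b = vr/k = 190·14/28 = 95.
Fisher's inequality: b ≥ v ⇔ 95 ≥ 190? NO.

NO


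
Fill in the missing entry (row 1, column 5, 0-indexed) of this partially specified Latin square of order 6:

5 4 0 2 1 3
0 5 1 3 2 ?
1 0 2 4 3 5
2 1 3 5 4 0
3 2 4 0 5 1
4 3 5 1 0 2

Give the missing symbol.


Row 1 contains symbols [0, 1, 2, 3, 5] — missing [4].
Column 5 contains symbols [0, 1, 2, 3, 5] — missing [4].
The missing symbol must appear in both missing sets; intersection = [4].
Therefore the hidden value is 4.

Missing value = 4.


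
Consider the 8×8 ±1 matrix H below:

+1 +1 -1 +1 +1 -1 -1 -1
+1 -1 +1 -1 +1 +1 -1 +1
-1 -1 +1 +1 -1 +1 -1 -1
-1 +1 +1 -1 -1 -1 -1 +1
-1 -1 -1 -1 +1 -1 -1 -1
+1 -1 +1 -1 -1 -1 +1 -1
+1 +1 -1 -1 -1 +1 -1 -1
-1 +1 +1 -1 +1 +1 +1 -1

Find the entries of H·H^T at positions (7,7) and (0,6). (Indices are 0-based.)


Row 0 of H: [1, 1, -1, 1, 1, -1, -1, -1].
Row 6 of H: [1, 1, -1, -1, -1, 1, -1, -1].
Row 7 of H: [-1, 1, 1, -1, 1, 1, 1, -1].
(H·H^T)[7][7] = Σ_j H[7][j]·H[7][j] = (-1)² + (1)² + (1)² + (-1)² + (1)² + (1)² + (1)² + (-1)² = 1 + 1 + 1 + 1 + 1 + 1 + 1 + 1 = 8.
(H·H^T)[0][6] = Σ_j H[0][j]·H[6][j] = (1)·(1) + (1)·(1) + (-1)·(-1) + (1)·(-1) + (1)·(-1) + (-1)·(1) + (-1)·(-1) + (-1)·(-1) = 1 + 1 + 1 + -1 + -1 + -1 + 1 + 1 = 2.
Rows 0 and 6 are not orthogonal (dot product = 2 ≠ 0), so H is not a Hadamard matrix.

(7,7) entry = 8; (0,6) entry = 2.


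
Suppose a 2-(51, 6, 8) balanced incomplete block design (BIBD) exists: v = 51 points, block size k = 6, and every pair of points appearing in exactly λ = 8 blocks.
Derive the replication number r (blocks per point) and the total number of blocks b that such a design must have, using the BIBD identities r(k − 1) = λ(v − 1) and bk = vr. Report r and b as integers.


Any 2-(v, k, λ) BIBD satisfies two necessary conditions:
  (i)  Each point sits in r blocks, and counting incidences through any fixed point gives r(k − 1) = λ(v − 1), so r = λ(v − 1)/(k − 1).
  (ii) Total incidences bk = vr, so b = vr/k.
Step 1: r = λ(v − 1)/(k − 1) = 8·(51 − 1)/(6 − 1) = 8·50/5 = 400/5 = 80.
Step 2: b = vr/k = 51·80/6 = 4080/6 = 680.
Check integrality: r = 80 ∈ Z ✓, b = 680 ∈ Z ✓.
(These identities are necessary conditions: they determine r and b for any design with these parameters, but do not by themselves prove that one exists.)

r = 80, b = 680.


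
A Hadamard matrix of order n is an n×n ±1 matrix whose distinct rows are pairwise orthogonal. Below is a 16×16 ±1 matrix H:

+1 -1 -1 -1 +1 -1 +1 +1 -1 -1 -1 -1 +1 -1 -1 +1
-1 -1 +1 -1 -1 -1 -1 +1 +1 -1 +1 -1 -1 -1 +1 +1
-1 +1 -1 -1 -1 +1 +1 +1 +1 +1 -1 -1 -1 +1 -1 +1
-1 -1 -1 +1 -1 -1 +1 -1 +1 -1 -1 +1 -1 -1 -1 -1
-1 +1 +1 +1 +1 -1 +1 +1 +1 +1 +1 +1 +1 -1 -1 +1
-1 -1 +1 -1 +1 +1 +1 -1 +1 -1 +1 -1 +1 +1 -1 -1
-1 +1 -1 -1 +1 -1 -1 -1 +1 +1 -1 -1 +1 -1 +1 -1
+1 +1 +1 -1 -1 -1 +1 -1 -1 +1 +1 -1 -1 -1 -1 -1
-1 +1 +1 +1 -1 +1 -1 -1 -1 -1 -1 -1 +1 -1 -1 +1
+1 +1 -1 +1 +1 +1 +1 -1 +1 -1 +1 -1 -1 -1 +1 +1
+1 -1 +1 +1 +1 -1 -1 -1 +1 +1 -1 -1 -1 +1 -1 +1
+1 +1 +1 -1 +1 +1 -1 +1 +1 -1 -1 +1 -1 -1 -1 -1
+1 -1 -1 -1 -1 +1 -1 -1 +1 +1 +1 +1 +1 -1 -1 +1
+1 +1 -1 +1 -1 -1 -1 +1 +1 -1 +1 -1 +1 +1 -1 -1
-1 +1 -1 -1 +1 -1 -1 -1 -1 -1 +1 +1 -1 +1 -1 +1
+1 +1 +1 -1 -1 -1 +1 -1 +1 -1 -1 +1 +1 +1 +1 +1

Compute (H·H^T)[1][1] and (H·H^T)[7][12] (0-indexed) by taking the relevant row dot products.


Row 1 of H: [-1, -1, 1, -1, -1, -1, -1, 1, 1, -1, 1, -1, -1, -1, 1, 1].
Row 7 of H: [1, 1, 1, -1, -1, -1, 1, -1, -1, 1, 1, -1, -1, -1, -1, -1].
Row 12 of H: [1, -1, -1, -1, -1, 1, -1, -1, 1, 1, 1, 1, 1, -1, -1, 1].
(H·H^T)[1][1] = Σ_j H[1][j]·H[1][j] = (-1)² + (-1)² + (1)² + (-1)² + (-1)² + (-1)² + (-1)² + (1)² + (1)² + (-1)² + (1)² + (-1)² + (-1)² + (-1)² + (1)² + (1)² = 1 + 1 + 1 + 1 + 1 + 1 + 1 + 1 + 1 + 1 + 1 + 1 + 1 + 1 + 1 + 1 = 16.
(H·H^T)[7][12] = Σ_j H[7][j]·H[12][j] = (1)·(1) + (1)·(-1) + (1)·(-1) + (-1)·(-1) + (-1)·(-1) + (-1)·(1) + (1)·(-1) + (-1)·(-1) + (-1)·(1) + (1)·(1) + (1)·(1) + (-1)·(1) + (-1)·(1) + (-1)·(-1) + (-1)·(-1) + (-1)·(1) = 1 + -1 + -1 + 1 + 1 + -1 + -1 + 1 + -1 + 1 + 1 + -1 + -1 + 1 + 1 + -1 = 0.
So rows 7 and 12 are orthogonal; the diagonal entry equals n = 16.

(1,1) entry = 16; (7,12) entry = 0.


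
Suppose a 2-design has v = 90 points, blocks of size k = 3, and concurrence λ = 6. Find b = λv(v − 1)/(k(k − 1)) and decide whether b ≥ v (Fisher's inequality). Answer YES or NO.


r = λ(v − 1)/(k − 1) = 6·89/2 = 267.
b = vr/k = 90·267/3 = 8010.
Fisher's inequality: b ≥ v ⇔ 8010 ≥ 90? YES.

YES


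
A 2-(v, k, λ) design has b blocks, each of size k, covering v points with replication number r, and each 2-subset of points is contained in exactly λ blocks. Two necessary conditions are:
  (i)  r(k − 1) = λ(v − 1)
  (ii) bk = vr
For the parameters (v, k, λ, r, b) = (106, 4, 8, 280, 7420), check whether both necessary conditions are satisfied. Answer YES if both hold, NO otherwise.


Condition (i): r(k − 1) = 280·3 = 840; λ(v − 1) = 8·105 = 840. Match? YES.
Condition (ii): bk = 7420·4 = 29680; vr = 106·280 = 29680. Match? YES.
Both conditions hold? YES.

YES


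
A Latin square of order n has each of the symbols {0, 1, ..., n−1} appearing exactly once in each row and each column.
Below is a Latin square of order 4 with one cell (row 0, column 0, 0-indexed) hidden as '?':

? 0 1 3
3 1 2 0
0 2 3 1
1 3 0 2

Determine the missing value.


Row 0 contains symbols [0, 1, 3] — missing [2].
Column 0 contains symbols [0, 1, 3] — missing [2].
The missing symbol must appear in both missing sets; intersection = [2].
Therefore the hidden value is 2.

Missing value = 2.


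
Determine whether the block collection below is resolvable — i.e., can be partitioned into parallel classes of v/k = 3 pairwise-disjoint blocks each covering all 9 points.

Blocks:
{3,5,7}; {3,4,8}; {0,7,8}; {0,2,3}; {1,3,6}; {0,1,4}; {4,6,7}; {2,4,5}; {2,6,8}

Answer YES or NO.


v = 9, block size k = 3, number of blocks = 9.
For resolvability, blocks must partition into parallel classes of size v/k = 3.
Total blocks must therefore be a multiple of 3: 9 = 3·3 + 0 ⇒ divisible ✓.
Consider block {3,4,8}. It intersects every other block in the collection, so no parallel class of size 3 can contain it.
Since every block must belong to some parallel class in a resolution, the collection cannot be partitioned into parallel classes.
Resolvable? NO.

NO


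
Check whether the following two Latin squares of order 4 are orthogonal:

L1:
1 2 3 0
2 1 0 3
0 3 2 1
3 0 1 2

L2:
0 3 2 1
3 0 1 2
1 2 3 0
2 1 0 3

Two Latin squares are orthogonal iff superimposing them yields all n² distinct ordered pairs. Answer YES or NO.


Form the n² = 16 superimposed pairs (L1[i][j], L2[i][j]), row by row (rows and columns indexed from 0):
row 0: (1,0) (2,3) (3,2) (0,1)
row 1: (2,3) (1,0) (0,1) (3,2)
row 2: (0,1) (3,2) (2,3) (1,0)
row 3: (3,2) (0,1) (1,0) (2,3)
Orthogonality requires all 16 pairs distinct.
But the pair (2,3) repeats: cell (0,1) has L1 = 2, L2 = 3, and cell (1,0) has L1 = 2, L2 = 3.
A repeated pair means some other pair never occurs (only 4 distinct pairs out of 16), so the squares are not orthogonal.
Conclusion: NO.

NO


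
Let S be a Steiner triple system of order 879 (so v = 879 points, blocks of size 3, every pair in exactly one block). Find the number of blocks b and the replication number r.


An STS(v) is a 2-(v, 3, 1) BIBD: block size k = 3, λ = 1.
Replication: r(k − 1) = λ(v − 1) ⇒ r·2 = 879 − 1 = 878 ⇒ r = 439.
Block count: bk = vr ⇒ b·3 = 879·439 = 385881 ⇒ b = 128627.
(Check via b = v(v − 1)/6 = 879·878/6 = 771762/6 = 128627.)

r = 439, b = 128627.


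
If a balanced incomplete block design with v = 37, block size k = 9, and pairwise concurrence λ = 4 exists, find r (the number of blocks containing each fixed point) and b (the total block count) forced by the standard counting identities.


Any 2-(v, k, λ) BIBD satisfies two necessary conditions:
  (i)  Each point sits in r blocks, and counting incidences through any fixed point gives r(k − 1) = λ(v − 1), so r = λ(v − 1)/(k − 1).
  (ii) Total incidences bk = vr, so b = vr/k.
Step 1: r = λ(v − 1)/(k − 1) = 4·(37 − 1)/(9 − 1) = 4·36/8 = 144/8 = 18.
Step 2: b = vr/k = 37·18/9 = 666/9 = 74.
Check integrality: r = 18 ∈ Z ✓, b = 74 ∈ Z ✓.
(These identities are necessary conditions: they determine r and b for any design with these parameters, but do not by themselves prove that one exists.)

r = 18, b = 74.


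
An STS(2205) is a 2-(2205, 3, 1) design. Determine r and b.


An STS(v) is a 2-(v, 3, 1) BIBD: block size k = 3, λ = 1.
Replication: r(k − 1) = λ(v − 1) ⇒ r·2 = 2205 − 1 = 2204 ⇒ r = 1102.
Block count: bk = vr ⇒ b·3 = 2205·1102 = 2429910 ⇒ b = 809970.
(Check via b = v(v − 1)/6 = 2205·2204/6 = 4859820/6 = 809970.)

r = 1102, b = 809970.


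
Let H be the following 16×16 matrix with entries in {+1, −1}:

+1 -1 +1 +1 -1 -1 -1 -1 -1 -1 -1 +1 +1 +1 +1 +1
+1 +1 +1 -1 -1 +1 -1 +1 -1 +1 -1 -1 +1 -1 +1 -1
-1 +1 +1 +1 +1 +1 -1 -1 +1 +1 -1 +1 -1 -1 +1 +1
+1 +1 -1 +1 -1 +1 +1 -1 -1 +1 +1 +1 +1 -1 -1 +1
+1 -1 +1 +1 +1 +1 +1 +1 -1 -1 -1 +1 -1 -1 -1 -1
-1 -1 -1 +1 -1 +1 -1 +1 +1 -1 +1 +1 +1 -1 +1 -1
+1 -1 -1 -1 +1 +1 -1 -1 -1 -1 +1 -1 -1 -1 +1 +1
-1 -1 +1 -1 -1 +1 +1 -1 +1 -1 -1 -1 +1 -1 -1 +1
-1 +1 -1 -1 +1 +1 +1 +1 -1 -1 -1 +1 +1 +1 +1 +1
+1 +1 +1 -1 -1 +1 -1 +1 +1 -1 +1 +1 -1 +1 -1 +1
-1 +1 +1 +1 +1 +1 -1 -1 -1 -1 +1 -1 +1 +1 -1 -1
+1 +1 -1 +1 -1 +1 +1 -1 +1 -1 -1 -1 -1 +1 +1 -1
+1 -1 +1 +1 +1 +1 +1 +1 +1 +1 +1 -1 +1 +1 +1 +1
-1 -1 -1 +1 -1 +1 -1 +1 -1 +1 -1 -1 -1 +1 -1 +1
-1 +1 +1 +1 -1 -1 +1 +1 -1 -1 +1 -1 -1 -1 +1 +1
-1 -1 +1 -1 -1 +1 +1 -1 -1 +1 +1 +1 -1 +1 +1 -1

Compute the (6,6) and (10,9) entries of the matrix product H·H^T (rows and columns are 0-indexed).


Row 6 of H: [1, -1, -1, -1, 1, 1, -1, -1, -1, -1, 1, -1, -1, -1, 1, 1].
Row 9 of H: [1, 1, 1, -1, -1, 1, -1, 1, 1, -1, 1, 1, -1, 1, -1, 1].
Row 10 of H: [-1, 1, 1, 1, 1, 1, -1, -1, -1, -1, 1, -1, 1, 1, -1, -1].
(H·H^T)[6][6] = Σ_j H[6][j]·H[6][j] = (1)² + (-1)² + (-1)² + (-1)² + (1)² + (1)² + (-1)² + (-1)² + (-1)² + (-1)² + (1)² + (-1)² + (-1)² + (-1)² + (1)² + (1)² = 1 + 1 + 1 + 1 + 1 + 1 + 1 + 1 + 1 + 1 + 1 + 1 + 1 + 1 + 1 + 1 = 16.
(H·H^T)[10][9] = Σ_j H[10][j]·H[9][j] = (-1)·(1) + (1)·(1) + (1)·(1) + (1)·(-1) + (1)·(-1) + (1)·(1) + (-1)·(-1) + (-1)·(1) + (-1)·(1) + (-1)·(-1) + (1)·(1) + (-1)·(1) + (1)·(-1) + (1)·(1) + (-1)·(-1) + (-1)·(1) = -1 + 1 + 1 + -1 + -1 + 1 + 1 + -1 + -1 + 1 + 1 + -1 + -1 + 1 + 1 + -1 = 0.
So rows 10 and 9 are orthogonal; the diagonal entry equals n = 16.

(6,6) entry = 16; (10,9) entry = 0.


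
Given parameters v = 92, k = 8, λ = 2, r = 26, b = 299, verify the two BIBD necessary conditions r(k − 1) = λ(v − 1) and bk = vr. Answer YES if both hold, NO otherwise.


Condition (i): r(k − 1) = 26·7 = 182; λ(v − 1) = 2·91 = 182. Match? YES.
Condition (ii): bk = 299·8 = 2392; vr = 92·26 = 2392. Match? YES.
Both conditions hold? YES.

YES


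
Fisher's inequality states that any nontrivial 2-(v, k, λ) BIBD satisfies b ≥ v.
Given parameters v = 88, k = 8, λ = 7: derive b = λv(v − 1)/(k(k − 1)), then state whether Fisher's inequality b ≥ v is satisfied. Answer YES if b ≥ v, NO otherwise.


r = λ(v − 1)/(k − 1) = 7·87/7 = 87.
b = vr/k = 88·87/8 = 957.
Fisher's inequality: b ≥ v ⇔ 957 ≥ 88? YES.

YES


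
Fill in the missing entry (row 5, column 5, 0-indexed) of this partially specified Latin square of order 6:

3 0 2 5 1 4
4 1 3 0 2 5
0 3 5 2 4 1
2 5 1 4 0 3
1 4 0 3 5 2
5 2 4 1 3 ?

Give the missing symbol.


Row 5 contains symbols [1, 2, 3, 4, 5] — missing [0].
Column 5 contains symbols [1, 2, 3, 4, 5] — missing [0].
The missing symbol must appear in both missing sets; intersection = [0].
Therefore the hidden value is 0.

Missing value = 0.


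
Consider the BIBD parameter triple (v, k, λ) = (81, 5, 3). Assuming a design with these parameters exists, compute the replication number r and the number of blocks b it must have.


Any 2-(v, k, λ) BIBD satisfies two necessary conditions:
  (i)  Each point sits in r blocks, and counting incidences through any fixed point gives r(k − 1) = λ(v − 1), so r = λ(v − 1)/(k − 1).
  (ii) Total incidences bk = vr, so b = vr/k.
Step 1: r = λ(v − 1)/(k − 1) = 3·(81 − 1)/(5 − 1) = 3·80/4 = 240/4 = 60.
Step 2: b = vr/k = 81·60/5 = 4860/5 = 972.
Check integrality: r = 60 ∈ Z ✓, b = 972 ∈ Z ✓.
(These identities are necessary conditions: they determine r and b for any design with these parameters, but do not by themselves prove that one exists.)

r = 60, b = 972.


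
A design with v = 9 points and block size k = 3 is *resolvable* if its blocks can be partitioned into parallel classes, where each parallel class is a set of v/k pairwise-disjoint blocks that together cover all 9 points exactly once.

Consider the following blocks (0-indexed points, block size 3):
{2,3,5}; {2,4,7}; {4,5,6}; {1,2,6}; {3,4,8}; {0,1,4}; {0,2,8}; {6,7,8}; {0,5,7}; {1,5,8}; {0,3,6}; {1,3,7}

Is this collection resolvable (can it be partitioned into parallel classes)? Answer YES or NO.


v = 9, block size k = 3, number of blocks = 12.
For resolvability, blocks must partition into parallel classes of size v/k = 3.
Total blocks must therefore be a multiple of 3: 12 = 3·4 + 0 ⇒ divisible ✓.
Greedy packing gives 4 candidate class(es). Each should be a full parallel class (size 3, covers all 9 points).
  Class 1 (3 blocks): {2,3,5}; {0,1,4}; {6,7,8}. Points covered: [0, 1, 2, 3, 4, 5, 6, 7, 8].
  Class 2 (3 blocks): {2,4,7}; {1,5,8}; {0,3,6}. Points covered: [0, 1, 2, 3, 4, 5, 6, 7, 8].
  Class 3 (3 blocks): {4,5,6}; {0,2,8}; {1,3,7}. Points covered: [0, 1, 2, 3, 4, 5, 6, 7, 8].
  Class 4 (3 blocks): {1,2,6}; {3,4,8}; {0,5,7}. Points covered: [0, 1, 2, 3, 4, 5, 6, 7, 8].
All classes full (size 3)? YES. All classes cover every point? YES.
Resolvable? YES.

YES


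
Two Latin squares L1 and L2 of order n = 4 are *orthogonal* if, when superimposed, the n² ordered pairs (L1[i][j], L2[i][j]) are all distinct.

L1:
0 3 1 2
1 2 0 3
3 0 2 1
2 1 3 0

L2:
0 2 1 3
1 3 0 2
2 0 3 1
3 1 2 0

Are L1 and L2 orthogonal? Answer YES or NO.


Form the n² = 16 superimposed pairs (L1[i][j], L2[i][j]), row by row (rows and columns indexed from 0):
row 0: (0,0) (3,2) (1,1) (2,3)
row 1: (1,1) (2,3) (0,0) (3,2)
row 2: (3,2) (0,0) (2,3) (1,1)
row 3: (2,3) (1,1) (3,2) (0,0)
Orthogonality requires all 16 pairs distinct.
But the pair (1,1) repeats: cell (0,2) has L1 = 1, L2 = 1, and cell (1,0) has L1 = 1, L2 = 1.
A repeated pair means some other pair never occurs (only 4 distinct pairs out of 16), so the squares are not orthogonal.
Conclusion: NO.

NO


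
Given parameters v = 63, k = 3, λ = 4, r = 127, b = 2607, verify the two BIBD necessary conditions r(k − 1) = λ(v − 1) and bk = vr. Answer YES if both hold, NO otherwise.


Condition (i): r(k − 1) = 127·2 = 254; λ(v − 1) = 4·62 = 248. Match? NO.
Condition (ii): bk = 2607·3 = 7821; vr = 63·127 = 8001. Match? NO.
Both conditions hold? NO.

NO


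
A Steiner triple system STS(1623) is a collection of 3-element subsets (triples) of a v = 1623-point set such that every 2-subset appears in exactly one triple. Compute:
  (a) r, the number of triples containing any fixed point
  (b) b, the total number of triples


An STS(v) is a 2-(v, 3, 1) BIBD: block size k = 3, λ = 1.
Replication: r(k − 1) = λ(v − 1) ⇒ r·2 = 1623 − 1 = 1622 ⇒ r = 811.
Block count: b = v(v − 1)/6 = 1623·1622/6 = 2632506/6 = 438751.
(Check via bk = vr: 438751·3 = 1316253 = 1623·811 = 1316253 ✓.)

r = 811, b = 438751.


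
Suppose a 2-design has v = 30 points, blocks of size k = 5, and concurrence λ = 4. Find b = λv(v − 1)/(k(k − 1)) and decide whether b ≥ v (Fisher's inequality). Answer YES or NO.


r = λ(v − 1)/(k − 1) = 4·29/4 = 29.
b = vr/k = 30·29/5 = 174.
Fisher's inequality: b ≥ v ⇔ 174 ≥ 30? YES.

YES


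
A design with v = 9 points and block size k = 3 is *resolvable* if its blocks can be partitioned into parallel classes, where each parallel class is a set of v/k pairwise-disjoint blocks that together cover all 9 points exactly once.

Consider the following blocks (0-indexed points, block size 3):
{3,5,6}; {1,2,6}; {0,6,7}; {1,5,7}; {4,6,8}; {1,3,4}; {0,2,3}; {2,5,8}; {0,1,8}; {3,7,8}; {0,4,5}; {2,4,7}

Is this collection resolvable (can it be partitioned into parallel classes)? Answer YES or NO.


v = 9, block size k = 3, number of blocks = 12.
For resolvability, blocks must partition into parallel classes of size v/k = 3.
Total blocks must therefore be a multiple of 3: 12 = 3·4 + 0 ⇒ divisible ✓.
Greedy packing gives 4 candidate class(es). Each should be a full parallel class (size 3, covers all 9 points).
  Class 1 (3 blocks): {3,5,6}; {0,1,8}; {2,4,7}. Points covered: [0, 1, 2, 3, 4, 5, 6, 7, 8].
  Class 2 (3 blocks): {1,2,6}; {3,7,8}; {0,4,5}. Points covered: [0, 1, 2, 3, 4, 5, 6, 7, 8].
  Class 3 (3 blocks): {0,6,7}; {1,3,4}; {2,5,8}. Points covered: [0, 1, 2, 3, 4, 5, 6, 7, 8].
  Class 4 (3 blocks): {1,5,7}; {4,6,8}; {0,2,3}. Points covered: [0, 1, 2, 3, 4, 5, 6, 7, 8].
All classes full (size 3)? YES. All classes cover every point? YES.
Resolvable? YES.

YES


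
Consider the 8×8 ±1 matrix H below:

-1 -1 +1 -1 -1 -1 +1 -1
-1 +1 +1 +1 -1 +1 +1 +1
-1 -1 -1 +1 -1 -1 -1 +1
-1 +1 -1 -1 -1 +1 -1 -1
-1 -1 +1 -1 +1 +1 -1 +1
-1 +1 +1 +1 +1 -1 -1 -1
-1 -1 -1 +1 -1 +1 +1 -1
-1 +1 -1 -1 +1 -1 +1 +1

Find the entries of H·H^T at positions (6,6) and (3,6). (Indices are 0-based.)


Row 3 of H: [-1, 1, -1, -1, -1, 1, -1, -1].
Row 6 of H: [-1, -1, -1, 1, -1, 1, 1, -1].
(H·H^T)[6][6] = Σ_j H[6][j]·H[6][j] = (-1)² + (-1)² + (-1)² + (1)² + (-1)² + (1)² + (1)² + (-1)² = 1 + 1 + 1 + 1 + 1 + 1 + 1 + 1 = 8.
(H·H^T)[3][6] = Σ_j H[3][j]·H[6][j] = (-1)·(-1) + (1)·(-1) + (-1)·(-1) + (-1)·(1) + (-1)·(-1) + (1)·(1) + (-1)·(1) + (-1)·(-1) = 1 + -1 + 1 + -1 + 1 + 1 + -1 + 1 = 2.
Rows 3 and 6 are not orthogonal (dot product = 2 ≠ 0), so H is not a Hadamard matrix.

(6,6) entry = 8; (3,6) entry = 2.


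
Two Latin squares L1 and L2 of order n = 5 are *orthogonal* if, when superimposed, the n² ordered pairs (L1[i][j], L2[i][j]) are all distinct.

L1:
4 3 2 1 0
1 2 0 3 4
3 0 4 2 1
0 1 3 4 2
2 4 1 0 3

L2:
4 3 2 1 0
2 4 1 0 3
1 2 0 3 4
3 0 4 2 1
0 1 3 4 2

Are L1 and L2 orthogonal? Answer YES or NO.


Form the n² = 25 superimposed pairs (L1[i][j], L2[i][j]), row by row (rows and columns indexed from 0):
row 0: (4,4) (3,3) (2,2) (1,1) (0,0)
row 1: (1,2) (2,4) (0,1) (3,0) (4,3)
row 2: (3,1) (0,2) (4,0) (2,3) (1,4)
row 3: (0,3) (1,0) (3,4) (4,2) (2,1)
row 4: (2,0) (4,1) (1,3) (0,4) (3,2)
Orthogonality requires all 25 pairs distinct.
Check by first coordinate: for each symbol s of L1, list the L2 entries in the n cells where L1 = s; they must all differ.
  L1 = 0: L2 entries (in reading order) 0, 1, 2, 3, 4 — all 5 distinct ✓
  L1 = 1: L2 entries (in reading order) 1, 2, 4, 0, 3 — all 5 distinct ✓
  L1 = 2: L2 entries (in reading order) 2, 4, 3, 1, 0 — all 5 distinct ✓
  L1 = 3: L2 entries (in reading order) 3, 0, 1, 4, 2 — all 5 distinct ✓
  L1 = 4: L2 entries (in reading order) 4, 3, 0, 2, 1 — all 5 distinct ✓
Every symbol of L1 meets every symbol of L2 exactly once, so all 25 pairs are distinct (25 of 25).
Conclusion: YES.

YES


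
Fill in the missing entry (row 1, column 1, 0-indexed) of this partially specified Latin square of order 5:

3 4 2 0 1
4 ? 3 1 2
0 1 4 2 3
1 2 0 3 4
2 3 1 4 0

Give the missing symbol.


Row 1 contains symbols [1, 2, 3, 4] — missing [0].
Column 1 contains symbols [1, 2, 3, 4] — missing [0].
The missing symbol must appear in both missing sets; intersection = [0].
Therefore the hidden value is 0.

Missing value = 0.


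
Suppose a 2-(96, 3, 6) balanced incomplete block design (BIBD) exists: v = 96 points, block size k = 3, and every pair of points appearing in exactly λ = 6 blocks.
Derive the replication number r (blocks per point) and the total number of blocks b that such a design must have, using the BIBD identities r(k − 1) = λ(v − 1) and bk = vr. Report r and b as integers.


Any 2-(v, k, λ) BIBD satisfies two necessary conditions:
  (i)  Each point sits in r blocks, and counting incidences through any fixed point gives r(k − 1) = λ(v − 1), so r = λ(v − 1)/(k − 1).
  (ii) Total incidences bk = vr, so b = vr/k.
Step 1: r = λ(v − 1)/(k − 1) = 6·(96 − 1)/(3 − 1) = 6·95/2 = 570/2 = 285.
Step 2: b = vr/k = 96·285/3 = 27360/3 = 9120.
Check integrality: r = 285 ∈ Z ✓, b = 9120 ∈ Z ✓.
(These identities are necessary conditions: they determine r and b for any design with these parameters, but do not by themselves prove that one exists.)

r = 285, b = 9120.


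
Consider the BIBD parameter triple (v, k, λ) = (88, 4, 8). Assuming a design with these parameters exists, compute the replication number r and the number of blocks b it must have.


Any 2-(v, k, λ) BIBD satisfies two necessary conditions:
  (i)  Each point sits in r blocks, and counting incidences through any fixed point gives r(k − 1) = λ(v − 1), so r = λ(v − 1)/(k − 1).
  (ii) Total incidences bk = vr, so b = vr/k.
Step 1: r = λ(v − 1)/(k − 1) = 8·(88 − 1)/(4 − 1) = 8·87/3 = 696/3 = 232.
Step 2: b = vr/k = 88·232/4 = 20416/4 = 5104.
Check integrality: r = 232 ∈ Z ✓, b = 5104 ∈ Z ✓.
(These identities are necessary conditions: they determine r and b for any design with these parameters, but do not by themselves prove that one exists.)

r = 232, b = 5104.


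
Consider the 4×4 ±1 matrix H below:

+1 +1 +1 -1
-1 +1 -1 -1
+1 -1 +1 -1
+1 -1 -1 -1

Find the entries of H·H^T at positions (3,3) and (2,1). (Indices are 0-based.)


Row 1 of H: [-1, 1, -1, -1].
Row 2 of H: [1, -1, 1, -1].
Row 3 of H: [1, -1, -1, -1].
(H·H^T)[3][3] = Σ_j H[3][j]·H[3][j] = (1)² + (-1)² + (-1)² + (-1)² = 1 + 1 + 1 + 1 = 4.
(H·H^T)[2][1] = Σ_j H[2][j]·H[1][j] = (1)·(-1) + (-1)·(1) + (1)·(-1) + (-1)·(-1) = -1 + -1 + -1 + 1 = -2.
Rows 2 and 1 are not orthogonal (dot product = -2 ≠ 0), so H is not a Hadamard matrix.

(3,3) entry = 4; (2,1) entry = -2.


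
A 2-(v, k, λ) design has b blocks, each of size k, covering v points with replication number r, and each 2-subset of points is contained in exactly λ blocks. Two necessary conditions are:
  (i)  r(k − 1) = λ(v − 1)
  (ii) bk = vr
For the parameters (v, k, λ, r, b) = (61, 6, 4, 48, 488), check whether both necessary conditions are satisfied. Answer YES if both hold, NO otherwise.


Condition (i): r(k − 1) = 48·5 = 240; λ(v − 1) = 4·60 = 240. Match? YES.
Condition (ii): bk = 488·6 = 2928; vr = 61·48 = 2928. Match? YES.
Both conditions hold? YES.

YES


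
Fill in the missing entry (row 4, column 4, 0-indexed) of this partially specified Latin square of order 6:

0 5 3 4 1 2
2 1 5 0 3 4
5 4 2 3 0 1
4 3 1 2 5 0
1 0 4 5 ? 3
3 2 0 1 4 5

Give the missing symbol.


Row 4 contains symbols [0, 1, 3, 4, 5] — missing [2].
Column 4 contains symbols [0, 1, 3, 4, 5] — missing [2].
The missing symbol must appear in both missing sets; intersection = [2].
Therefore the hidden value is 2.

Missing value = 2.


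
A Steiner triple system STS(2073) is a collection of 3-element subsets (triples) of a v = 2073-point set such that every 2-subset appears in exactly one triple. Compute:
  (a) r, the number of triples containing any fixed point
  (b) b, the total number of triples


An STS(v) is a 2-(v, 3, 1) BIBD: block size k = 3, λ = 1.
Replication: r(k − 1) = λ(v − 1) ⇒ r·2 = 2073 − 1 = 2072 ⇒ r = 1036.
Block count: bk = vr ⇒ b·3 = 2073·1036 = 2147628 ⇒ b = 715876.
(Check via b = v(v − 1)/6 = 2073·2072/6 = 4295256/6 = 715876.)

r = 1036, b = 715876.


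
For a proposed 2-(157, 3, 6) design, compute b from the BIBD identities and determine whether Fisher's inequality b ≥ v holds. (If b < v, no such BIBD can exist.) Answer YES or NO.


b = λv(v − 1)/(k(k − 1)) = 6·157·156/(3·2) = 146952/6 = 24492.
Compare with v = 157: b ≥ v, so Fisher's inequality holds.

YES


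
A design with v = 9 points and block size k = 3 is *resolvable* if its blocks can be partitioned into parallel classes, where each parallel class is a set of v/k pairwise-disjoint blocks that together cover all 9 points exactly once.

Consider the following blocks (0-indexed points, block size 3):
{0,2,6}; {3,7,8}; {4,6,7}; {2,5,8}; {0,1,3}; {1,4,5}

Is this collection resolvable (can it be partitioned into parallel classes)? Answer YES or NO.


v = 9, block size k = 3, number of blocks = 6.
For resolvability, blocks must partition into parallel classes of size v/k = 3.
Total blocks must therefore be a multiple of 3: 6 = 3·2 + 0 ⇒ divisible ✓.
Greedy packing gives 2 candidate class(es). Each should be a full parallel class (size 3, covers all 9 points).
  Class 1 (3 blocks): {0,2,6}; {3,7,8}; {1,4,5}. Points covered: [0, 1, 2, 3, 4, 5, 6, 7, 8].
  Class 2 (3 blocks): {4,6,7}; {2,5,8}; {0,1,3}. Points covered: [0, 1, 2, 3, 4, 5, 6, 7, 8].
All classes full (size 3)? YES. All classes cover every point? YES.
Resolvable? YES.

YES


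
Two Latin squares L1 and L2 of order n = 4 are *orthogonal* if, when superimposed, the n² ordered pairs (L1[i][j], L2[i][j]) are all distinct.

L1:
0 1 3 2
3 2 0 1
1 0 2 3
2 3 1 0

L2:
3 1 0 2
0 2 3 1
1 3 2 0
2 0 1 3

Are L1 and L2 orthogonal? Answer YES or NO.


Form the n² = 16 superimposed pairs (L1[i][j], L2[i][j]), row by row (rows and columns indexed from 0):
row 0: (0,3) (1,1) (3,0) (2,2)
row 1: (3,0) (2,2) (0,3) (1,1)
row 2: (1,1) (0,3) (2,2) (3,0)
row 3: (2,2) (3,0) (1,1) (0,3)
Orthogonality requires all 16 pairs distinct.
But the pair (3,0) repeats: cell (0,2) has L1 = 3, L2 = 0, and cell (1,0) has L1 = 3, L2 = 0.
A repeated pair means some other pair never occurs (only 4 distinct pairs out of 16), so the squares are not orthogonal.
Conclusion: NO.

NO


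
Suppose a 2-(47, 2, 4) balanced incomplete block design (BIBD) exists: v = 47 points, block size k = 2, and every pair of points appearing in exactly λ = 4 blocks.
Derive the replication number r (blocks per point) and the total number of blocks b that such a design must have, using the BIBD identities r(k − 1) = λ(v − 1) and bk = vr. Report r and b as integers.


Any 2-(v, k, λ) BIBD satisfies two necessary conditions:
  (i)  Each point sits in r blocks, and counting incidences through any fixed point gives r(k − 1) = λ(v − 1), so r = λ(v − 1)/(k − 1).
  (ii) Total incidences bk = vr, so b = vr/k.
Step 1: r = λ(v − 1)/(k − 1) = 4·(47 − 1)/(2 − 1) = 4·46/1 = 184/1 = 184.
Step 2: b = vr/k = 47·184/2 = 8648/2 = 4324.
Check integrality: r = 184 ∈ Z ✓, b = 4324 ∈ Z ✓.
(These identities are necessary conditions: they determine r and b for any design with these parameters, but do not by themselves prove that one exists.)

r = 184, b = 4324.


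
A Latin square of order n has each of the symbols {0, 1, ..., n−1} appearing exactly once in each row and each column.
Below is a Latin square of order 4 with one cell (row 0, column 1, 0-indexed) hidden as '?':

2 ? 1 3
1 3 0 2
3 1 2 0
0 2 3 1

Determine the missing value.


Row 0 contains symbols [1, 2, 3] — missing [0].
Column 1 contains symbols [1, 2, 3] — missing [0].
The missing symbol must appear in both missing sets; intersection = [0].
Therefore the hidden value is 0.

Missing value = 0.


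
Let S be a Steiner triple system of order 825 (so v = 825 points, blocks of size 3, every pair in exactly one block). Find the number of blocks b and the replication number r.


An STS(v) is a 2-(v, 3, 1) BIBD: block size k = 3, λ = 1.
Replication: r(k − 1) = λ(v − 1) ⇒ r·2 = 825 − 1 = 824 ⇒ r = 412.
Block count: b = v(v − 1)/6 = 825·824/6 = 679800/6 = 113300.
(Check via bk = vr: 113300·3 = 339900 = 825·412 = 339900 ✓.)

r = 412, b = 113300.


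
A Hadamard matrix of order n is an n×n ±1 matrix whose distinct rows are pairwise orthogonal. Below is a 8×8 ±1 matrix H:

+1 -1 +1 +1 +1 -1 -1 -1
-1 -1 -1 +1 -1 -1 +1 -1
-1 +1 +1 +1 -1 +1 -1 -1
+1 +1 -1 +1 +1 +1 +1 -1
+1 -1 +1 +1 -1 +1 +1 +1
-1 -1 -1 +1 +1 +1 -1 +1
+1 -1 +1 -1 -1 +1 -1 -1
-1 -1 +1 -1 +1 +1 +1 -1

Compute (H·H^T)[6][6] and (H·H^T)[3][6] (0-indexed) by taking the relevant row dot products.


Row 3 of H: [1, 1, -1, 1, 1, 1, 1, -1].
Row 6 of H: [1, -1, 1, -1, -1, 1, -1, -1].
(H·H^T)[6][6] = Σ_j H[6][j]·H[6][j] = (1)² + (-1)² + (1)² + (-1)² + (-1)² + (1)² + (-1)² + (-1)² = 1 + 1 + 1 + 1 + 1 + 1 + 1 + 1 = 8.
(H·H^T)[3][6] = Σ_j H[3][j]·H[6][j] = (1)·(1) + (1)·(-1) + (-1)·(1) + (1)·(-1) + (1)·(-1) + (1)·(1) + (1)·(-1) + (-1)·(-1) = 1 + -1 + -1 + -1 + -1 + 1 + -1 + 1 = -2.
Rows 3 and 6 are not orthogonal (dot product = -2 ≠ 0), so H is not a Hadamard matrix.

(6,6) entry = 8; (3,6) entry = -2.


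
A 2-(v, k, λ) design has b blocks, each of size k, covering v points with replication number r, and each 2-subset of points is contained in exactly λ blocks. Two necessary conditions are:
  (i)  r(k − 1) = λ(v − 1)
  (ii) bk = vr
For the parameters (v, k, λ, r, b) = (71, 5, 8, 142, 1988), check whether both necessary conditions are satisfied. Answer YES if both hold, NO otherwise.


Condition (i): r(k − 1) = 142·4 = 568; λ(v − 1) = 8·70 = 560. Match? NO.
Condition (ii): bk = 1988·5 = 9940; vr = 71·142 = 10082. Match? NO.
Both conditions hold? NO.

NO


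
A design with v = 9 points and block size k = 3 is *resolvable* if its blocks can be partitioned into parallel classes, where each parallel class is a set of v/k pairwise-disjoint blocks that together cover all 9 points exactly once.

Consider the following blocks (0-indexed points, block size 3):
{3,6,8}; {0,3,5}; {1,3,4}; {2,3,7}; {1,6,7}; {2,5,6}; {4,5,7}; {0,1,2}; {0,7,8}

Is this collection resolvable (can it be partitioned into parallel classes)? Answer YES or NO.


v = 9, block size k = 3, number of blocks = 9.
For resolvability, blocks must partition into parallel classes of size v/k = 3.
Total blocks must therefore be a multiple of 3: 9 = 3·3 + 0 ⇒ divisible ✓.
Consider block {0,3,5}. The only other block(s) in the collection disjoint from it are {1,6,7} — just 1 block(s). Any parallel class containing {0,3,5} would need 2 other blocks each disjoint from it, so no parallel class of size 3 can contain {0,3,5}.
Since every block must belong to some parallel class in a resolution, the collection cannot be partitioned into parallel classes.
Resolvable? NO.

NO


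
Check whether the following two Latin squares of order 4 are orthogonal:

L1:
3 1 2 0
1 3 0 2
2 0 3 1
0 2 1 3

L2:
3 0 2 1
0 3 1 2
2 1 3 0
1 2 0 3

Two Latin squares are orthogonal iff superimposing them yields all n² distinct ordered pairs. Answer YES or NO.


Form the n² = 16 superimposed pairs (L1[i][j], L2[i][j]), row by row (rows and columns indexed from 0):
row 0: (3,3) (1,0) (2,2) (0,1)
row 1: (1,0) (3,3) (0,1) (2,2)
row 2: (2,2) (0,1) (3,3) (1,0)
row 3: (0,1) (2,2) (1,0) (3,3)
Orthogonality requires all 16 pairs distinct.
But the pair (1,0) repeats: cell (0,1) has L1 = 1, L2 = 0, and cell (1,0) has L1 = 1, L2 = 0.
A repeated pair means some other pair never occurs (only 4 distinct pairs out of 16), so the squares are not orthogonal.
Conclusion: NO.

NO


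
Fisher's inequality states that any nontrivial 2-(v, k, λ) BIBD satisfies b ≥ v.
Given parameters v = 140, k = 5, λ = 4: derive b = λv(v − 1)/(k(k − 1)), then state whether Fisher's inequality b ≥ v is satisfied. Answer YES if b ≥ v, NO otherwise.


b = λv(v − 1)/(k(k − 1)) = 4·140·139/(5·4) = 77840/20 = 3892.
Compare with v = 140: b ≥ v, so Fisher's inequality holds.

YES


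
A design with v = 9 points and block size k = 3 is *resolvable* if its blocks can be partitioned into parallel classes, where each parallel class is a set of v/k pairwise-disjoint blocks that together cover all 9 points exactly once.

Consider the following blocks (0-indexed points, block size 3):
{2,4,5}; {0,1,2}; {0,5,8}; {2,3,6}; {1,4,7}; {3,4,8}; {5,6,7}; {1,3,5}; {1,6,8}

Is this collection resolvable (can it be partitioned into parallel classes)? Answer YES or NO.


v = 9, block size k = 3, number of blocks = 9.
For resolvability, blocks must partition into parallel classes of size v/k = 3.
Total blocks must therefore be a multiple of 3: 9 = 3·3 + 0 ⇒ divisible ✓.
Consider block {2,4,5}. The only other block(s) in the collection disjoint from it are {1,6,8} — just 1 block(s). Any parallel class containing {2,4,5} would need 2 other blocks each disjoint from it, so no parallel class of size 3 can contain {2,4,5}.
Since every block must belong to some parallel class in a resolution, the collection cannot be partitioned into parallel classes.
Resolvable? NO.

NO
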